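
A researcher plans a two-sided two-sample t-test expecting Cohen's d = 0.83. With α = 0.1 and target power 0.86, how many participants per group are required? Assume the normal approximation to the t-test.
n = 22 per group

Sample size formula (two-sample t-test, normal approximation):
n = 2 · ((z_{α/2} + z_β) / d)²

z_{α/2} = 1.645 (for α = 0.1, two-sided)
z_β = 1.080 (for power = 0.86)
d = 0.83

n = 2 · ((1.645 + 1.080) / 0.83)²
n = 2 · (3.283)²
n ≈ 21.56
Round up to the next whole number: n = 22 per group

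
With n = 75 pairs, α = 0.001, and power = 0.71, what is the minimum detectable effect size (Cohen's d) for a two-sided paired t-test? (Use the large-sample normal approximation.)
d ≈ 0.44

Minimum detectable effect (paired t-test, normal approximation):
d = (z_{α/2} + z_β) / √n
d = (3.291 + 0.553) / √75
d = 3.844 / 8.660
d ≈ 0.44

By Cohen's convention (0.2 small / 0.5 medium / 0.8 large): small effect.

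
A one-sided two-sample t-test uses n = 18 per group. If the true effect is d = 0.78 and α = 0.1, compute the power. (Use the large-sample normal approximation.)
Power ≈ 0.86

Power calculation (two-sample t-test, normal approximation):
z_β = d · √(n/2) - z_α
z_β = 0.78 · √(18/2) - 1.282
z_β = 0.78 · 3.000 - 1.282
z_β = 1.058

Power = Φ(z_β) = Φ(1.058) ≈ 0.855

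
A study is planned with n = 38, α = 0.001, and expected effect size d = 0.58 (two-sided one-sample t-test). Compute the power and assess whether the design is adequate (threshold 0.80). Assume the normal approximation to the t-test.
Power ≈ 0.61; the study is underpowered (power < 0.80)

Power calculation (one-sample t-test, normal approximation):
z_β = d · √n - z_{α/2}
z_β = 0.58 · √38 - 3.291
z_β = 0.58 · 6.164 - 3.291
z_β = 0.285

Power = Φ(z_β) = Φ(0.285) ≈ 0.612

Effect size d = 0.58 is medium by Cohen's convention (0.2/0.5/0.8).

Threshold: power ≥ 0.80 is conventionally adequate.
Power ≈ 0.61 → the study is underpowered (power < 0.80).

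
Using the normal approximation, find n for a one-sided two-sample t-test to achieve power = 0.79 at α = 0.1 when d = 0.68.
n = 19 per group

Sample size formula (two-sample t-test, normal approximation):
n = 2 · ((z_α + z_β) / d)²

z_α = 1.282 (for α = 0.1, one-sided)
z_β = 0.806 (for power = 0.79)
d = 0.68

n = 2 · ((1.282 + 0.806) / 0.68)²
n = 2 · (3.071)²
n ≈ 18.86
Round up to the next whole number: n = 19 per group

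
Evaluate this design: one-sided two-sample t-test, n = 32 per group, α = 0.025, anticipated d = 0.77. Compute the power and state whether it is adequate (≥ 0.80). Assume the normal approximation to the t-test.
Power ≈ 0.87; the study is adequately powered (power ≥ 0.80)

Power calculation (two-sample t-test, normal approximation):
z_β = d · √(n/2) - z_α
z_β = 0.77 · √(32/2) - 1.960
z_β = 0.77 · 4.000 - 1.960
z_β = 1.120

Power = Φ(z_β) = Φ(1.120) ≈ 0.869

Effect size d = 0.77 is medium by Cohen's convention (0.2/0.5/0.8).

Threshold: power ≥ 0.80 is conventionally adequate.
Power ≈ 0.87 → the study is adequately powered (power ≥ 0.80).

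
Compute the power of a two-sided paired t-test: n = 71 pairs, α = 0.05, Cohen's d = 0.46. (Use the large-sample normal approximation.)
Power ≈ 0.97

Power calculation (paired t-test, normal approximation):
z_β = d · √n - z_{α/2}
z_β = 0.46 · √71 - 1.960
z_β = 0.46 · 8.426 - 1.960
z_β = 1.916

Power = Φ(z_β) = Φ(1.916) ≈ 0.972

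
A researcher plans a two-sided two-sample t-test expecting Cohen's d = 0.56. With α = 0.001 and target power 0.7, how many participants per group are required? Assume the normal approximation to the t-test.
n = 93 per group

Sample size formula (two-sample t-test, normal approximation):
n = 2 · ((z_{α/2} + z_β) / d)²

z_{α/2} = 3.291 (for α = 0.001, two-sided)
z_β = 0.524 (for power = 0.7)
d = 0.56

n = 2 · ((3.291 + 0.524) / 0.56)²
n = 2 · (6.813)²
n ≈ 92.83
Round up to the next whole number: n = 93 per group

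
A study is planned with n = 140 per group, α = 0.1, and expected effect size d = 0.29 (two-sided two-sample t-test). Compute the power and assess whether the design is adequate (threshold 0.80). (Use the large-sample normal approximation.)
Power ≈ 0.78; the study is underpowered (power < 0.80)

Power calculation (two-sample t-test, normal approximation):
z_β = d · √(n/2) - z_{α/2}
z_β = 0.29 · √(140/2) - 1.645
z_β = 0.29 · 8.367 - 1.645
z_β = 0.781

Power = Φ(z_β) = Φ(0.781) ≈ 0.783

Effect size d = 0.29 is small by Cohen's convention (0.2/0.5/0.8).

Threshold: power ≥ 0.80 is conventionally adequate.
Power ≈ 0.78 → the study is underpowered (power < 0.80).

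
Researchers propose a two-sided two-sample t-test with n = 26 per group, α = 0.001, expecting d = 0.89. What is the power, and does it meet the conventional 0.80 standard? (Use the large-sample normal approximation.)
Power ≈ 0.47; the study is underpowered (power < 0.80)

Power calculation (two-sample t-test, normal approximation):
z_β = d · √(n/2) - z_{α/2}
z_β = 0.89 · √(26/2) - 3.291
z_β = 0.89 · 3.606 - 3.291
z_β = -0.082

Power = Φ(z_β) = Φ(-0.082) ≈ 0.467

Effect size d = 0.89 is large by Cohen's convention (0.2/0.5/0.8).

Threshold: power ≥ 0.80 is conventionally adequate.
Power ≈ 0.47 → the study is underpowered (power < 0.80).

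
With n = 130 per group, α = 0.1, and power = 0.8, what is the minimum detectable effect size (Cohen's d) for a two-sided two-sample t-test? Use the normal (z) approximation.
d ≈ 0.31

Minimum detectable effect (two-sample t-test, normal approximation):
d = (z_{α/2} + z_β) / √(n/2)
d = (1.645 + 0.842) / √(130/2)
d = 2.486 / 8.062
d ≈ 0.31

By Cohen's convention (0.2 small / 0.5 medium / 0.8 large): small effect.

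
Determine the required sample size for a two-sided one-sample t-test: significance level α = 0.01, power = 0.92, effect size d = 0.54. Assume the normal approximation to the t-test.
n = 55

Sample size formula (one-sample t-test, normal approximation):
n = ((z_{α/2} + z_β) / d)²

z_{α/2} = 2.576 (for α = 0.01, two-sided)
z_β = 1.405 (for power = 0.92)
d = 0.54

n = ((2.576 + 1.405) / 0.54)²
n = (7.372)²
n ≈ 54.35
Round up to the next whole number: n = 55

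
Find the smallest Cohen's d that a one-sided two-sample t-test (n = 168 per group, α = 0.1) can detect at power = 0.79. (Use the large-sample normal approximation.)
d ≈ 0.23

Minimum detectable effect (two-sample t-test, normal approximation):
d = (z_α + z_β) / √(n/2)
d = (1.282 + 0.806) / √(168/2)
d = 2.088 / 9.165
d ≈ 0.23

By Cohen's convention (0.2 small / 0.5 medium / 0.8 large): small effect.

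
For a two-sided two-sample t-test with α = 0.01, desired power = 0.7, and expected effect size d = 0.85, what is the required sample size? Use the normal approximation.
n = 27 per group

Sample size formula (two-sample t-test, normal approximation):
n = 2 · ((z_{α/2} + z_β) / d)²

z_{α/2} = 2.576 (for α = 0.01, two-sided)
z_β = 0.524 (for power = 0.7)
d = 0.85

n = 2 · ((2.576 + 0.524) / 0.85)²
n = 2 · (3.647)²
n ≈ 26.60
Round up to the next whole number: n = 27 per group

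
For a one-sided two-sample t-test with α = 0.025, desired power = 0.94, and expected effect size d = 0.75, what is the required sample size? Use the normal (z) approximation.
n = 44 per group

Sample size formula (two-sample t-test, normal approximation):
n = 2 · ((z_α + z_β) / d)²

z_α = 1.960 (for α = 0.025, one-sided)
z_β = 1.555 (for power = 0.94)
d = 0.75

n = 2 · ((1.960 + 1.555) / 0.75)²
n = 2 · (4.687)²
n ≈ 43.94
Round up to the next whole number: n = 44 per group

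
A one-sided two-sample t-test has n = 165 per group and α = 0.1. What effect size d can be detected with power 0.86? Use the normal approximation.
d ≈ 0.26

Minimum detectable effect (two-sample t-test, normal approximation):
d = (z_α + z_β) / √(n/2)
d = (1.282 + 1.080) / √(165/2)
d = 2.362 / 9.083
d ≈ 0.26

By Cohen's convention (0.2 small / 0.5 medium / 0.8 large): small effect.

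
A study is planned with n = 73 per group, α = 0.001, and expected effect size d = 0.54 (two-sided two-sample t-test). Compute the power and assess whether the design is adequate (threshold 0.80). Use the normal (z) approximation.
Power ≈ 0.49; the study is underpowered (power < 0.80)

Power calculation (two-sample t-test, normal approximation):
z_β = d · √(n/2) - z_{α/2}
z_β = 0.54 · √(73/2) - 3.291
z_β = 0.54 · 6.042 - 3.291
z_β = -0.028

Power = Φ(z_β) = Φ(-0.028) ≈ 0.489

Effect size d = 0.54 is medium by Cohen's convention (0.2/0.5/0.8).

Threshold: power ≥ 0.80 is conventionally adequate.
Power ≈ 0.49 → the study is underpowered (power < 0.80).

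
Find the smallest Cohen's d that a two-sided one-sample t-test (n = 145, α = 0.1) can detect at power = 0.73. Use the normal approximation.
d ≈ 0.19

Minimum detectable effect (one-sample t-test, normal approximation):
d = (z_{α/2} + z_β) / √n
d = (1.645 + 0.613) / √145
d = 2.258 / 12.042
d ≈ 0.19

By Cohen's convention (0.2 small / 0.5 medium / 0.8 large): very small effect.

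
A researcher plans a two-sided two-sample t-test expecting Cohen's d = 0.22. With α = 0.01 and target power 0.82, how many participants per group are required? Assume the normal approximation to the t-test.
n = 504 per group

Sample size formula (two-sample t-test, normal approximation):
n = 2 · ((z_{α/2} + z_β) / d)²

z_{α/2} = 2.576 (for α = 0.01, two-sided)
z_β = 0.915 (for power = 0.82)
d = 0.22

n = 2 · ((2.576 + 0.915) / 0.22)²
n = 2 · (15.868)²
n ≈ 503.59
Round up to the next whole number: n = 504 per group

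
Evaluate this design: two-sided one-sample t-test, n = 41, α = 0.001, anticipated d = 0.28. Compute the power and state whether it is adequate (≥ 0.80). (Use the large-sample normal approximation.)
Power ≈ 0.07; the study is underpowered (power < 0.80)

Power calculation (one-sample t-test, normal approximation):
z_β = d · √n - z_{α/2}
z_β = 0.28 · √41 - 3.291
z_β = 0.28 · 6.403 - 3.291
z_β = -1.498

Power = Φ(z_β) = Φ(-1.498) ≈ 0.067

Effect size d = 0.28 is small by Cohen's convention (0.2/0.5/0.8).

Threshold: power ≥ 0.80 is conventionally adequate.
Power ≈ 0.07 → the study is underpowered (power < 0.80).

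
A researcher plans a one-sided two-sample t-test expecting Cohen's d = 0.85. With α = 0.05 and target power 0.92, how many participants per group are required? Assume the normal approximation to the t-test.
n = 26 per group

Sample size formula (two-sample t-test, normal approximation):
n = 2 · ((z_α + z_β) / d)²

z_α = 1.645 (for α = 0.05, one-sided)
z_β = 1.405 (for power = 0.92)
d = 0.85

n = 2 · ((1.645 + 1.405) / 0.85)²
n = 2 · (3.588)²
n ≈ 25.75
Round up to the next whole number: n = 26 per group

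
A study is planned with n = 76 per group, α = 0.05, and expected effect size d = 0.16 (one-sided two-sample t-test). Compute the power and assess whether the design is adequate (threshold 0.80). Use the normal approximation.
Power ≈ 0.26; the study is underpowered (power < 0.80)

Power calculation (two-sample t-test, normal approximation):
z_β = d · √(n/2) - z_α
z_β = 0.16 · √(76/2) - 1.645
z_β = 0.16 · 6.164 - 1.645
z_β = -0.659

Power = Φ(z_β) = Φ(-0.659) ≈ 0.255

Effect size d = 0.16 is very small by Cohen's convention (0.2/0.5/0.8).

Threshold: power ≥ 0.80 is conventionally adequate.
Power ≈ 0.26 → the study is underpowered (power < 0.80).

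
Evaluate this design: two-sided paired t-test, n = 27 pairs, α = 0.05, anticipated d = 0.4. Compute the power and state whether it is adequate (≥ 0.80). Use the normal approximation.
Power ≈ 0.55; the study is underpowered (power < 0.80)

Power calculation (paired t-test, normal approximation):
z_β = d · √n - z_{α/2}
z_β = 0.4 · √27 - 1.960
z_β = 0.4 · 5.196 - 1.960
z_β = 0.118

Power = Φ(z_β) = Φ(0.118) ≈ 0.547

Effect size d = 0.4 is small by Cohen's convention (0.2/0.5/0.8).

Threshold: power ≥ 0.80 is conventionally adequate.
Power ≈ 0.55 → the study is underpowered (power < 0.80).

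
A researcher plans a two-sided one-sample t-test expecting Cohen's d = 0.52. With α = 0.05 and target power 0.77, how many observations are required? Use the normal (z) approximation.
n = 27

Sample size formula (one-sample t-test, normal approximation):
n = ((z_{α/2} + z_β) / d)²

z_{α/2} = 1.960 (for α = 0.05, two-sided)
z_β = 0.739 (for power = 0.77)
d = 0.52

n = ((1.960 + 0.739) / 0.52)²
n = (5.190)²
n ≈ 26.94
Round up to the next whole number: n = 27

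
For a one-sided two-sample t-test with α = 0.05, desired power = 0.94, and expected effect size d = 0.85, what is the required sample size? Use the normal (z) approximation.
n = 29 per group

Sample size formula (two-sample t-test, normal approximation):
n = 2 · ((z_α + z_β) / d)²

z_α = 1.645 (for α = 0.05, one-sided)
z_β = 1.555 (for power = 0.94)
d = 0.85

n = 2 · ((1.645 + 1.555) / 0.85)²
n = 2 · (3.765)²
n ≈ 28.35
Round up to the next whole number: n = 29 per group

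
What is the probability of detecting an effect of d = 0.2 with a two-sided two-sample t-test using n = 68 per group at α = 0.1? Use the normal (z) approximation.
Power ≈ 0.32

Power calculation (two-sample t-test, normal approximation):
z_β = d · √(n/2) - z_{α/2}
z_β = 0.2 · √(68/2) - 1.645
z_β = 0.2 · 5.831 - 1.645
z_β = -0.479

Power = Φ(z_β) = Φ(-0.479) ≈ 0.316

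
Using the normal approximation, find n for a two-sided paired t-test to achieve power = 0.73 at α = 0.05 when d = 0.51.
n = 26 pairs

Sample size formula (paired t-test, normal approximation):
n = ((z_{α/2} + z_β) / d)²

z_{α/2} = 1.960 (for α = 0.05, two-sided)
z_β = 0.613 (for power = 0.73)
d = 0.51

n = ((1.960 + 0.613) / 0.51)²
n = (5.045)²
n ≈ 25.45
Round up to the next whole number: n = 26 pairs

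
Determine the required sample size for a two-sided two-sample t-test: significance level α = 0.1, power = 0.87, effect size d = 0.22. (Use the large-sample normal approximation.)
n = 318 per group

Sample size formula (two-sample t-test, normal approximation):
n = 2 · ((z_{α/2} + z_β) / d)²

z_{α/2} = 1.645 (for α = 0.1, two-sided)
z_β = 1.126 (for power = 0.87)
d = 0.22

n = 2 · ((1.645 + 1.126) / 0.22)²
n = 2 · (12.595)²
n ≈ 317.27
Round up to the next whole number: n = 318 per group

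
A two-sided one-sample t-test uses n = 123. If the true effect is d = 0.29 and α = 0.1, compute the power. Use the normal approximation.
Power ≈ 0.94

Power calculation (one-sample t-test, normal approximation):
z_β = d · √n - z_{α/2}
z_β = 0.29 · √123 - 1.645
z_β = 0.29 · 11.091 - 1.645
z_β = 1.571

Power = Φ(z_β) = Φ(1.571) ≈ 0.942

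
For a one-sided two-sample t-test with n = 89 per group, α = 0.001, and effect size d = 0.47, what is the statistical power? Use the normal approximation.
Power ≈ 0.52

Power calculation (two-sample t-test, normal approximation):
z_β = d · √(n/2) - z_α
z_β = 0.47 · √(89/2) - 3.090
z_β = 0.47 · 6.671 - 3.090
z_β = 0.045

Power = Φ(z_β) = Φ(0.045) ≈ 0.518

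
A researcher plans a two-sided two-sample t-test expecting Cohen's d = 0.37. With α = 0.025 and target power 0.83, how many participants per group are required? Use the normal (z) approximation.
n = 150 per group

Sample size formula (two-sample t-test, normal approximation):
n = 2 · ((z_{α/2} + z_β) / d)²

z_{α/2} = 2.241 (for α = 0.025, two-sided)
z_β = 0.954 (for power = 0.83)
d = 0.37

n = 2 · ((2.241 + 0.954) / 0.37)²
n = 2 · (8.635)²
n ≈ 149.13
Round up to the next whole number: n = 150 per group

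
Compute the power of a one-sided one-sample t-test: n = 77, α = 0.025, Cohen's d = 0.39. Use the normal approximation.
Power ≈ 0.93

Power calculation (one-sample t-test, normal approximation):
z_β = d · √n - z_α
z_β = 0.39 · √77 - 1.960
z_β = 0.39 · 8.775 - 1.960
z_β = 1.462

Power = Φ(z_β) = Φ(1.462) ≈ 0.928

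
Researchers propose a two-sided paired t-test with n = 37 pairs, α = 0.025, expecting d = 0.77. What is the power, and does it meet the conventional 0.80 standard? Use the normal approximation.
Power ≈ 0.99; the study is adequately powered (power ≥ 0.80)

Power calculation (paired t-test, normal approximation):
z_β = d · √n - z_{α/2}
z_β = 0.77 · √37 - 2.241
z_β = 0.77 · 6.083 - 2.241
z_β = 2.442

Power = Φ(z_β) = Φ(2.442) ≈ 0.993

Effect size d = 0.77 is medium by Cohen's convention (0.2/0.5/0.8).

Threshold: power ≥ 0.80 is conventionally adequate.
Power ≈ 0.99 → the study is adequately powered (power ≥ 0.80).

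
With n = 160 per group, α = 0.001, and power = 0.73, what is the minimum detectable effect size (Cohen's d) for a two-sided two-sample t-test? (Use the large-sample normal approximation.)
d ≈ 0.44

Minimum detectable effect (two-sample t-test, normal approximation):
d = (z_{α/2} + z_β) / √(n/2)
d = (3.291 + 0.613) / √(160/2)
d = 3.903 / 8.944
d ≈ 0.44

By Cohen's convention (0.2 small / 0.5 medium / 0.8 large): small effect.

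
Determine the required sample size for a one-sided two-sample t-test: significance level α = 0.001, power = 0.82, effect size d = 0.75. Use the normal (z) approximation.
n = 58 per group

Sample size formula (two-sample t-test, normal approximation):
n = 2 · ((z_α + z_β) / d)²

z_α = 3.090 (for α = 0.001, one-sided)
z_β = 0.915 (for power = 0.82)
d = 0.75

n = 2 · ((3.090 + 0.915) / 0.75)²
n = 2 · (5.340)²
n ≈ 57.03
Round up to the next whole number: n = 58 per group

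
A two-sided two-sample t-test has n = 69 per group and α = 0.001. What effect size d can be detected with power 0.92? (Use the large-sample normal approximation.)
d ≈ 0.80

Minimum detectable effect (two-sample t-test, normal approximation):
d = (z_{α/2} + z_β) / √(n/2)
d = (3.291 + 1.405) / √(69/2)
d = 4.696 / 5.874
d ≈ 0.80

By Cohen's convention (0.2 small / 0.5 medium / 0.8 large): large effect.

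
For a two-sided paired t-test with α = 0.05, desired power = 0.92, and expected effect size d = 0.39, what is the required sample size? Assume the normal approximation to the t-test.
n = 75 pairs

Sample size formula (paired t-test, normal approximation):
n = ((z_{α/2} + z_β) / d)²

z_{α/2} = 1.960 (for α = 0.05, two-sided)
z_β = 1.405 (for power = 0.92)
d = 0.39

n = ((1.960 + 1.405) / 0.39)²
n = (8.628)²
n ≈ 74.44
Round up to the next whole number: n = 75 pairs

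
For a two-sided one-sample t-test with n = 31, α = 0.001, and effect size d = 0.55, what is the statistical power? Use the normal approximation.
Power ≈ 0.41

Power calculation (one-sample t-test, normal approximation):
z_β = d · √n - z_{α/2}
z_β = 0.55 · √31 - 3.291
z_β = 0.55 · 5.568 - 3.291
z_β = -0.228

Power = Φ(z_β) = Φ(-0.228) ≈ 0.410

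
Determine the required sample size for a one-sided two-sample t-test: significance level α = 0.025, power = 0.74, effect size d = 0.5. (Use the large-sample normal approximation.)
n = 55 per group

Sample size formula (two-sample t-test, normal approximation):
n = 2 · ((z_α + z_β) / d)²

z_α = 1.960 (for α = 0.025, one-sided)
z_β = 0.643 (for power = 0.74)
d = 0.5

n = 2 · ((1.960 + 0.643) / 0.5)²
n = 2 · (5.206)²
n ≈ 54.20
Round up to the next whole number: n = 55 per group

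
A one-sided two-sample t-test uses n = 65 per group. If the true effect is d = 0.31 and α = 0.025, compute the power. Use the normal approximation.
Power ≈ 0.42

Power calculation (two-sample t-test, normal approximation):
z_β = d · √(n/2) - z_α
z_β = 0.31 · √(65/2) - 1.960
z_β = 0.31 · 5.701 - 1.960
z_β = -0.193

Power = Φ(z_β) = Φ(-0.193) ≈ 0.424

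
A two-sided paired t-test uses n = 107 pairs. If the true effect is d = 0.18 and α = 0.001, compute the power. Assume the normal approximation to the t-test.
Power ≈ 0.08

Power calculation (paired t-test, normal approximation):
z_β = d · √n - z_{α/2}
z_β = 0.18 · √107 - 3.291
z_β = 0.18 · 10.344 - 3.291
z_β = -1.429

Power = Φ(z_β) = Φ(-1.429) ≈ 0.077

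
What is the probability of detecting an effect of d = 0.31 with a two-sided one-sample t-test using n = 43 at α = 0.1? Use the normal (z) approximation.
Power ≈ 0.65

Power calculation (one-sample t-test, normal approximation):
z_β = d · √n - z_{α/2}
z_β = 0.31 · √43 - 1.645
z_β = 0.31 · 6.557 - 1.645
z_β = 0.388

Power = Φ(z_β) = Φ(0.388) ≈ 0.651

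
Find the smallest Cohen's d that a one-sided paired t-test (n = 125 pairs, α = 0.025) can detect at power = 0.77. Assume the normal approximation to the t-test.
d ≈ 0.24

Minimum detectable effect (paired t-test, normal approximation):
d = (z_α + z_β) / √n
d = (1.960 + 0.739) / √125
d = 2.699 / 11.180
d ≈ 0.24

By Cohen's convention (0.2 small / 0.5 medium / 0.8 large): small effect.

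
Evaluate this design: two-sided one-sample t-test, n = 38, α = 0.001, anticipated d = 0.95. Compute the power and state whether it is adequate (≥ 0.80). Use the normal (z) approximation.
Power ≈ 0.99; the study is adequately powered (power ≥ 0.80)

Power calculation (one-sample t-test, normal approximation):
z_β = d · √n - z_{α/2}
z_β = 0.95 · √38 - 3.291
z_β = 0.95 · 6.164 - 3.291
z_β = 2.566

Power = Φ(z_β) = Φ(2.566) ≈ 0.995

Effect size d = 0.95 is large by Cohen's convention (0.2/0.5/0.8).

Threshold: power ≥ 0.80 is conventionally adequate.
Power ≈ 0.99 → the study is adequately powered (power ≥ 0.80).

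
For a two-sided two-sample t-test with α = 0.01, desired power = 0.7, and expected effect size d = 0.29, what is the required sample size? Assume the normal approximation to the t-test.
n = 229 per group

Sample size formula (two-sample t-test, normal approximation):
n = 2 · ((z_{α/2} + z_β) / d)²

z_{α/2} = 2.576 (for α = 0.01, two-sided)
z_β = 0.524 (for power = 0.7)
d = 0.29

n = 2 · ((2.576 + 0.524) / 0.29)²
n = 2 · (10.690)²
n ≈ 228.55
Round up to the next whole number: n = 229 per group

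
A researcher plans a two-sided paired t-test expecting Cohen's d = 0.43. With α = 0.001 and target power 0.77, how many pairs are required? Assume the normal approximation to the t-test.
n = 88 pairs

Sample size formula (paired t-test, normal approximation):
n = ((z_{α/2} + z_β) / d)²

z_{α/2} = 3.291 (for α = 0.001, two-sided)
z_β = 0.739 (for power = 0.77)
d = 0.43

n = ((3.291 + 0.739) / 0.43)²
n = (9.372)²
n ≈ 87.83
Round up to the next whole number: n = 88 pairs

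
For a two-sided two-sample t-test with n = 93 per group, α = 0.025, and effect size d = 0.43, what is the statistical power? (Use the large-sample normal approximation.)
Power ≈ 0.76

Power calculation (two-sample t-test, normal approximation):
z_β = d · √(n/2) - z_{α/2}
z_β = 0.43 · √(93/2) - 2.241
z_β = 0.43 · 6.819 - 2.241
z_β = 0.691

Power = Φ(z_β) = Φ(0.691) ≈ 0.755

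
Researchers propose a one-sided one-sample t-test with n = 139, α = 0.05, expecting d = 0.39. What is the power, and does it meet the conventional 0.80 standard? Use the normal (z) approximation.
Power ≈ 1.00; the study is adequately powered (power ≥ 0.80)

Power calculation (one-sample t-test, normal approximation):
z_β = d · √n - z_α
z_β = 0.39 · √139 - 1.645
z_β = 0.39 · 11.790 - 1.645
z_β = 2.953

Power = Φ(z_β) = Φ(2.953) ≈ 0.998

Effect size d = 0.39 is small by Cohen's convention (0.2/0.5/0.8).

Threshold: power ≥ 0.80 is conventionally adequate.
Power ≈ 1.00 → the study is adequately powered (power ≥ 0.80).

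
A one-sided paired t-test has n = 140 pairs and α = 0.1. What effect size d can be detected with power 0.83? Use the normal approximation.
d ≈ 0.19

Minimum detectable effect (paired t-test, normal approximation):
d = (z_α + z_β) / √n
d = (1.282 + 0.954) / √140
d = 2.236 / 11.832
d ≈ 0.19

By Cohen's convention (0.2 small / 0.5 medium / 0.8 large): very small effect.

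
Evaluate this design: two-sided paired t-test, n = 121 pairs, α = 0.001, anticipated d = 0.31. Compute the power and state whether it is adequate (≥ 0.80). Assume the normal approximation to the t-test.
Power ≈ 0.55; the study is underpowered (power < 0.80)

Power calculation (paired t-test, normal approximation):
z_β = d · √n - z_{α/2}
z_β = 0.31 · √121 - 3.291
z_β = 0.31 · 11.000 - 3.291
z_β = 0.119

Power = Φ(z_β) = Φ(0.119) ≈ 0.548

Effect size d = 0.31 is small by Cohen's convention (0.2/0.5/0.8).

Threshold: power ≥ 0.80 is conventionally adequate.
Power ≈ 0.55 → the study is underpowered (power < 0.80).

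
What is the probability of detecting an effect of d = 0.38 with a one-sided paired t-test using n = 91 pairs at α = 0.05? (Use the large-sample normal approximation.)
Power ≈ 0.98

Power calculation (paired t-test, normal approximation):
z_β = d · √n - z_α
z_β = 0.38 · √91 - 1.645
z_β = 0.38 · 9.539 - 1.645
z_β = 1.980

Power = Φ(z_β) = Φ(1.980) ≈ 0.976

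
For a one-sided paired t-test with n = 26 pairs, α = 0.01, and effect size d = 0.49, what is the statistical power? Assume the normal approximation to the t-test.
Power ≈ 0.57

Power calculation (paired t-test, normal approximation):
z_β = d · √n - z_α
z_β = 0.49 · √26 - 2.326
z_β = 0.49 · 5.099 - 2.326
z_β = 0.172

Power = Φ(z_β) = Φ(0.172) ≈ 0.568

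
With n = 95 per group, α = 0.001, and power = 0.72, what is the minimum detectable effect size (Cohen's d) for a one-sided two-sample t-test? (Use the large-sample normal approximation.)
d ≈ 0.53

Minimum detectable effect (two-sample t-test, normal approximation):
d = (z_α + z_β) / √(n/2)
d = (3.090 + 0.583) / √(95/2)
d = 3.673 / 6.892
d ≈ 0.53

By Cohen's convention (0.2 small / 0.5 medium / 0.8 large): medium effect.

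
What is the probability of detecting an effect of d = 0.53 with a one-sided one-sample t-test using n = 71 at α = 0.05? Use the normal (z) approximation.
Power ≈ 1.00

Power calculation (one-sample t-test, normal approximation):
z_β = d · √n - z_α
z_β = 0.53 · √71 - 1.645
z_β = 0.53 · 8.426 - 1.645
z_β = 2.821

Power = Φ(z_β) = Φ(2.821) ≈ 0.998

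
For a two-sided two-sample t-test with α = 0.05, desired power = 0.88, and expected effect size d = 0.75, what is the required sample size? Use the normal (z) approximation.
n = 35 per group

Sample size formula (two-sample t-test, normal approximation):
n = 2 · ((z_{α/2} + z_β) / d)²

z_{α/2} = 1.960 (for α = 0.05, two-sided)
z_β = 1.175 (for power = 0.88)
d = 0.75

n = 2 · ((1.960 + 1.175) / 0.75)²
n = 2 · (4.180)²
n ≈ 34.94
Round up to the next whole number: n = 35 per group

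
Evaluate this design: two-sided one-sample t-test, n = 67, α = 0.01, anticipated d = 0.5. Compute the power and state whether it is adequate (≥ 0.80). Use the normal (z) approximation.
Power ≈ 0.94; the study is adequately powered (power ≥ 0.80)

Power calculation (one-sample t-test, normal approximation):
z_β = d · √n - z_{α/2}
z_β = 0.5 · √67 - 2.576
z_β = 0.5 · 8.185 - 2.576
z_β = 1.517

Power = Φ(z_β) = Φ(1.517) ≈ 0.935

Effect size d = 0.5 is medium by Cohen's convention (0.2/0.5/0.8).

Threshold: power ≥ 0.80 is conventionally adequate.
Power ≈ 0.94 → the study is adequately powered (power ≥ 0.80).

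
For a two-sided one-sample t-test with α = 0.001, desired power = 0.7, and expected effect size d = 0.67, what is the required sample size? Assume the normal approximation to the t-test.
n = 33

Sample size formula (one-sample t-test, normal approximation):
n = ((z_{α/2} + z_β) / d)²

z_{α/2} = 3.291 (for α = 0.001, two-sided)
z_β = 0.524 (for power = 0.7)
d = 0.67

n = ((3.291 + 0.524) / 0.67)²
n = (5.694)²
n ≈ 32.42
Round up to the next whole number: n = 33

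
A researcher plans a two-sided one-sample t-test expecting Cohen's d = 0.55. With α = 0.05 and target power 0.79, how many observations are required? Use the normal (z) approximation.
n = 26

Sample size formula (one-sample t-test, normal approximation):
n = ((z_{α/2} + z_β) / d)²

z_{α/2} = 1.960 (for α = 0.05, two-sided)
z_β = 0.806 (for power = 0.79)
d = 0.55

n = ((1.960 + 0.806) / 0.55)²
n = (5.029)²
n ≈ 25.29
Round up to the next whole number: n = 26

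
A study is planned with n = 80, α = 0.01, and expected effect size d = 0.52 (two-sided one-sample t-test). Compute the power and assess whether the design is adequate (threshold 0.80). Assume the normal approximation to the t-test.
Power ≈ 0.98; the study is adequately powered (power ≥ 0.80)

Power calculation (one-sample t-test, normal approximation):
z_β = d · √n - z_{α/2}
z_β = 0.52 · √80 - 2.576
z_β = 0.52 · 8.944 - 2.576
z_β = 2.075

Power = Φ(z_β) = Φ(2.075) ≈ 0.981

Effect size d = 0.52 is medium by Cohen's convention (0.2/0.5/0.8).

Threshold: power ≥ 0.80 is conventionally adequate.
Power ≈ 0.98 → the study is adequately powered (power ≥ 0.80).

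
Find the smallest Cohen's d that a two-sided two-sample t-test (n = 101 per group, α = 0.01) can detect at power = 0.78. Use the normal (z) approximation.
d ≈ 0.47

Minimum detectable effect (two-sample t-test, normal approximation):
d = (z_{α/2} + z_β) / √(n/2)
d = (2.576 + 0.772) / √(101/2)
d = 3.348 / 7.106
d ≈ 0.47

By Cohen's convention (0.2 small / 0.5 medium / 0.8 large): small effect.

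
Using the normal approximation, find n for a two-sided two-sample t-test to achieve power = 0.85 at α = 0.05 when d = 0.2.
n = 449 per group

Sample size formula (two-sample t-test, normal approximation):
n = 2 · ((z_{α/2} + z_β) / d)²

z_{α/2} = 1.960 (for α = 0.05, two-sided)
z_β = 1.036 (for power = 0.85)
d = 0.2

n = 2 · ((1.960 + 1.036) / 0.2)²
n = 2 · (14.980)²
n ≈ 448.80
Round up to the next whole number: n = 449 per group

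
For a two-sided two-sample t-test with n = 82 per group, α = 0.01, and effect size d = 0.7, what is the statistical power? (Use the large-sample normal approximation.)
Power ≈ 0.97

Power calculation (two-sample t-test, normal approximation):
z_β = d · √(n/2) - z_{α/2}
z_β = 0.7 · √(82/2) - 2.576
z_β = 0.7 · 6.403 - 2.576
z_β = 1.906

Power = Φ(z_β) = Φ(1.906) ≈ 0.972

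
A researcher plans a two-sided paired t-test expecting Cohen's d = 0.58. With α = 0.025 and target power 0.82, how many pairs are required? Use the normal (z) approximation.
n = 30 pairs

Sample size formula (paired t-test, normal approximation):
n = ((z_{α/2} + z_β) / d)²

z_{α/2} = 2.241 (for α = 0.025, two-sided)
z_β = 0.915 (for power = 0.82)
d = 0.58

n = ((2.241 + 0.915) / 0.58)²
n = (5.441)²
n ≈ 29.60
Round up to the next whole number: n = 30 pairs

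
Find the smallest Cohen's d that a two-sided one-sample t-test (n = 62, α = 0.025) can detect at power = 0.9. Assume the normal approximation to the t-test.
d ≈ 0.45

Minimum detectable effect (one-sample t-test, normal approximation):
d = (z_{α/2} + z_β) / √n
d = (2.241 + 1.282) / √62
d = 3.523 / 7.874
d ≈ 0.45

By Cohen's convention (0.2 small / 0.5 medium / 0.8 large): small effect.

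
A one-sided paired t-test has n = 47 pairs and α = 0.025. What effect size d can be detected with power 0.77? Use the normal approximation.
d ≈ 0.39

Minimum detectable effect (paired t-test, normal approximation):
d = (z_α + z_β) / √n
d = (1.960 + 0.739) / √47
d = 2.699 / 6.856
d ≈ 0.39

By Cohen's convention (0.2 small / 0.5 medium / 0.8 large): small effect.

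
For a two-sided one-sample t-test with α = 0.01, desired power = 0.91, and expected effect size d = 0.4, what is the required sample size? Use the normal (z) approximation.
n = 96

Sample size formula (one-sample t-test, normal approximation):
n = ((z_{α/2} + z_β) / d)²

z_{α/2} = 2.576 (for α = 0.01, two-sided)
z_β = 1.341 (for power = 0.91)
d = 0.4

n = ((2.576 + 1.341) / 0.4)²
n = (9.793)²
n ≈ 95.90
Round up to the next whole number: n = 96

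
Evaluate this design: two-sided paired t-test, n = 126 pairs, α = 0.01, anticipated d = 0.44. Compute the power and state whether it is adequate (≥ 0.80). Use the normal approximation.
Power ≈ 0.99; the study is adequately powered (power ≥ 0.80)

Power calculation (paired t-test, normal approximation):
z_β = d · √n - z_{α/2}
z_β = 0.44 · √126 - 2.576
z_β = 0.44 · 11.225 - 2.576
z_β = 2.363

Power = Φ(z_β) = Φ(2.363) ≈ 0.991

Effect size d = 0.44 is small by Cohen's convention (0.2/0.5/0.8).

Threshold: power ≥ 0.80 is conventionally adequate.
Power ≈ 0.99 → the study is adequately powered (power ≥ 0.80).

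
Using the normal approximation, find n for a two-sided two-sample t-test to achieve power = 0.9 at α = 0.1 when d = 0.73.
n = 33 per group

Sample size formula (two-sample t-test, normal approximation):
n = 2 · ((z_{α/2} + z_β) / d)²

z_{α/2} = 1.645 (for α = 0.1, two-sided)
z_β = 1.282 (for power = 0.9)
d = 0.73

n = 2 · ((1.645 + 1.282) / 0.73)²
n = 2 · (4.010)²
n ≈ 32.16
Round up to the next whole number: n = 33 per group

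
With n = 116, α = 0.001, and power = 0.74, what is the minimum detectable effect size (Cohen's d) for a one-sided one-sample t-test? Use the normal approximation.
d ≈ 0.35

Minimum detectable effect (one-sample t-test, normal approximation):
d = (z_α + z_β) / √n
d = (3.090 + 0.643) / √116
d = 3.734 / 10.770
d ≈ 0.35

By Cohen's convention (0.2 small / 0.5 medium / 0.8 large): small effect.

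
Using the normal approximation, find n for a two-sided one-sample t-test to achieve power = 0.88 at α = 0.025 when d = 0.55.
n = 39

Sample size formula (one-sample t-test, normal approximation):
n = ((z_{α/2} + z_β) / d)²

z_{α/2} = 2.241 (for α = 0.025, two-sided)
z_β = 1.175 (for power = 0.88)
d = 0.55

n = ((2.241 + 1.175) / 0.55)²
n = (6.211)²
n ≈ 38.58
Round up to the next whole number: n = 39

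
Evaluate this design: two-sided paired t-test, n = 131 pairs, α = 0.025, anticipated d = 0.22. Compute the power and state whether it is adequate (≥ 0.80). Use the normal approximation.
Power ≈ 0.61; the study is underpowered (power < 0.80)

Power calculation (paired t-test, normal approximation):
z_β = d · √n - z_{α/2}
z_β = 0.22 · √131 - 2.241
z_β = 0.22 · 11.446 - 2.241
z_β = 0.277

Power = Φ(z_β) = Φ(0.277) ≈ 0.609

Effect size d = 0.22 is small by Cohen's convention (0.2/0.5/0.8).

Threshold: power ≥ 0.80 is conventionally adequate.
Power ≈ 0.61 → the study is underpowered (power < 0.80).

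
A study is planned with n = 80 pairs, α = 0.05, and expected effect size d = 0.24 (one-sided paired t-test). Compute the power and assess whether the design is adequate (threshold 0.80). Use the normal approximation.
Power ≈ 0.69; the study is underpowered (power < 0.80)

Power calculation (paired t-test, normal approximation):
z_β = d · √n - z_α
z_β = 0.24 · √80 - 1.645
z_β = 0.24 · 8.944 - 1.645
z_β = 0.502

Power = Φ(z_β) = Φ(0.502) ≈ 0.692

Effect size d = 0.24 is small by Cohen's convention (0.2/0.5/0.8).

Threshold: power ≥ 0.80 is conventionally adequate.
Power ≈ 0.69 → the study is underpowered (power < 0.80).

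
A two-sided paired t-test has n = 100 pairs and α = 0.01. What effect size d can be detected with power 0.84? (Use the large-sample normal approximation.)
d ≈ 0.36

Minimum detectable effect (paired t-test, normal approximation):
d = (z_{α/2} + z_β) / √n
d = (2.576 + 0.994) / √100
d = 3.570 / 10.000
d ≈ 0.36

By Cohen's convention (0.2 small / 0.5 medium / 0.8 large): small effect.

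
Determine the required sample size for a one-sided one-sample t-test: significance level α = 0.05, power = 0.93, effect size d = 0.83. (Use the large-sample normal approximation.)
n = 15

Sample size formula (one-sample t-test, normal approximation):
n = ((z_α + z_β) / d)²

z_α = 1.645 (for α = 0.05, one-sided)
z_β = 1.476 (for power = 0.93)
d = 0.83

n = ((1.645 + 1.476) / 0.83)²
n = (3.760)²
n ≈ 14.14
Round up to the next whole number: n = 15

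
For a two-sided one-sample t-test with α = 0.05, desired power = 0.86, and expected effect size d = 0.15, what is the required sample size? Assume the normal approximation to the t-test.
n = 411

Sample size formula (one-sample t-test, normal approximation):
n = ((z_{α/2} + z_β) / d)²

z_{α/2} = 1.960 (for α = 0.05, two-sided)
z_β = 1.080 (for power = 0.86)
d = 0.15

n = ((1.960 + 1.080) / 0.15)²
n = (20.267)²
n ≈ 410.75
Round up to the next whole number: n = 411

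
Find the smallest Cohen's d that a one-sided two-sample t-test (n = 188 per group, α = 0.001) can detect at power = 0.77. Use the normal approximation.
d ≈ 0.39

Minimum detectable effect (two-sample t-test, normal approximation):
d = (z_α + z_β) / √(n/2)
d = (3.090 + 0.739) / √(188/2)
d = 3.829 / 9.695
d ≈ 0.39

By Cohen's convention (0.2 small / 0.5 medium / 0.8 large): small effect.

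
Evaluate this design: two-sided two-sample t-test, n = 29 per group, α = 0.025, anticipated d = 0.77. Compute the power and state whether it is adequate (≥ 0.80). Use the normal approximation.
Power ≈ 0.76; the study is underpowered (power < 0.80)

Power calculation (two-sample t-test, normal approximation):
z_β = d · √(n/2) - z_{α/2}
z_β = 0.77 · √(29/2) - 2.241
z_β = 0.77 · 3.808 - 2.241
z_β = 0.691

Power = Φ(z_β) = Φ(0.691) ≈ 0.755

Effect size d = 0.77 is medium by Cohen's convention (0.2/0.5/0.8).

Threshold: power ≥ 0.80 is conventionally adequate.
Power ≈ 0.76 → the study is underpowered (power < 0.80).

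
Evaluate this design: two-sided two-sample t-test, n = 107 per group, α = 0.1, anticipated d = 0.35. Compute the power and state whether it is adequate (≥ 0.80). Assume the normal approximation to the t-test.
Power ≈ 0.82; the study is adequately powered (power ≥ 0.80)

Power calculation (two-sample t-test, normal approximation):
z_β = d · √(n/2) - z_{α/2}
z_β = 0.35 · √(107/2) - 1.645
z_β = 0.35 · 7.314 - 1.645
z_β = 0.915

Power = Φ(z_β) = Φ(0.915) ≈ 0.820

Effect size d = 0.35 is small by Cohen's convention (0.2/0.5/0.8).

Threshold: power ≥ 0.80 is conventionally adequate.
Power ≈ 0.82 → the study is adequately powered (power ≥ 0.80).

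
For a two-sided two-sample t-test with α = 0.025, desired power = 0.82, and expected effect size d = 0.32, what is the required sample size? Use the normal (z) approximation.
n = 195 per group

Sample size formula (two-sample t-test, normal approximation):
n = 2 · ((z_{α/2} + z_β) / d)²

z_{α/2} = 2.241 (for α = 0.025, two-sided)
z_β = 0.915 (for power = 0.82)
d = 0.32

n = 2 · ((2.241 + 0.915) / 0.32)²
n = 2 · (9.863)²
n ≈ 194.56
Round up to the next whole number: n = 195 per group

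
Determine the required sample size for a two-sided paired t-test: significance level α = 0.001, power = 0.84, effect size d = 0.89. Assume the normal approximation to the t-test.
n = 24 pairs

Sample size formula (paired t-test, normal approximation):
n = ((z_{α/2} + z_β) / d)²

z_{α/2} = 3.291 (for α = 0.001, two-sided)
z_β = 0.994 (for power = 0.84)
d = 0.89

n = ((3.291 + 0.994) / 0.89)²
n = (4.815)²
n ≈ 23.18
Round up to the next whole number: n = 24 pairs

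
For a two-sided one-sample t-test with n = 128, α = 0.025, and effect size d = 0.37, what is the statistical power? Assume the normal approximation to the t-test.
Power ≈ 0.97

Power calculation (one-sample t-test, normal approximation):
z_β = d · √n - z_{α/2}
z_β = 0.37 · √128 - 2.241
z_β = 0.37 · 11.314 - 2.241
z_β = 1.945

Power = Φ(z_β) = Φ(1.945) ≈ 0.974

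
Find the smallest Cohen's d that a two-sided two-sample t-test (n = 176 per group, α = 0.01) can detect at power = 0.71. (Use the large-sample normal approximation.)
d ≈ 0.33

Minimum detectable effect (two-sample t-test, normal approximation):
d = (z_{α/2} + z_β) / √(n/2)
d = (2.576 + 0.553) / √(176/2)
d = 3.129 / 9.381
d ≈ 0.33

By Cohen's convention (0.2 small / 0.5 medium / 0.8 large): small effect.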